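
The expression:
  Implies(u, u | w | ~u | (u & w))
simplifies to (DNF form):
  True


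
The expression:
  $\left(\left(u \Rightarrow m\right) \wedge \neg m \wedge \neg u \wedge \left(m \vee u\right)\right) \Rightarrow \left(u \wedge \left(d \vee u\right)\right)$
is always true.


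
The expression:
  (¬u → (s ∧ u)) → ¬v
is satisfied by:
  {u: False, v: False}
  {v: True, u: False}
  {u: True, v: False}


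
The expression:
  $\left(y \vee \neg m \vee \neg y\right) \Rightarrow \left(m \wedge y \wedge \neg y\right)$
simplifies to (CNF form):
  $\text{False}$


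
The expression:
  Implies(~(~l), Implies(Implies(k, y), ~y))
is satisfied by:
  {l: False, y: False}
  {y: True, l: False}
  {l: True, y: False}


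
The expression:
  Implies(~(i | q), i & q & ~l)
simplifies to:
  i | q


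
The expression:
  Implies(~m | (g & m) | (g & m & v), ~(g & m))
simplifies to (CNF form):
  ~g | ~m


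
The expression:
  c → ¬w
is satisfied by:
  {w: False, c: False}
  {c: True, w: False}
  {w: True, c: False}


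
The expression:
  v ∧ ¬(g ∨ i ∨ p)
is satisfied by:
  {v: True, i: False, p: False, g: False}


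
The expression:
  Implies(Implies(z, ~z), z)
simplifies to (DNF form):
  z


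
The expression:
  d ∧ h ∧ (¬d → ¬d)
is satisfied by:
  {h: True, d: True}


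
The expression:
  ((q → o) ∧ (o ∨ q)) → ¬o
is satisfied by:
  {o: False}


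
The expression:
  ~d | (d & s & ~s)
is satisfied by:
  {d: False}


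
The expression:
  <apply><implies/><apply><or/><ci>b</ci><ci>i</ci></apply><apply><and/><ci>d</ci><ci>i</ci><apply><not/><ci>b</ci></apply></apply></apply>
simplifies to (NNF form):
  <apply><and/><apply><not/><ci>b</ci></apply><apply><or/><ci>d</ci><apply><not/><ci>i</ci></apply></apply></apply>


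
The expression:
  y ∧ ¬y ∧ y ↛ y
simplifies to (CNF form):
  False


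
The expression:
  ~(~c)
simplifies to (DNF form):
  c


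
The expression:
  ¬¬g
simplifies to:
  g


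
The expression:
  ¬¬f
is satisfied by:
  {f: True}


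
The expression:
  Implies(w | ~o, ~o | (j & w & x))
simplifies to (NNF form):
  ~o | ~w | (j & x)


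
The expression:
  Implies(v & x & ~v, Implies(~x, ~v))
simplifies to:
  True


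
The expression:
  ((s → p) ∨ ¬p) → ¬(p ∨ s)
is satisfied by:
  {p: False, s: False}


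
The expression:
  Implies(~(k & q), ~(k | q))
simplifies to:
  (k & q) | (~k & ~q)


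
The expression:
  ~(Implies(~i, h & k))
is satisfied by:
  {h: False, i: False, k: False}
  {k: True, h: False, i: False}
  {h: True, k: False, i: False}


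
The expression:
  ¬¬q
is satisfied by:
  {q: True}


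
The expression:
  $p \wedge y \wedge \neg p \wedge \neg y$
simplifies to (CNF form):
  $\text{False}$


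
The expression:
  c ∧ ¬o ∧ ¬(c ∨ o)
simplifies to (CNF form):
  False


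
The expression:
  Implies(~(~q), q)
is always true.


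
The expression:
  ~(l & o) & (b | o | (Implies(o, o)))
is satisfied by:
  {l: False, o: False}
  {o: True, l: False}
  {l: True, o: False}


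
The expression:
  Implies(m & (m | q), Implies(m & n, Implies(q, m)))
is always true.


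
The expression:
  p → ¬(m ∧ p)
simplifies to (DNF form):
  ¬m ∨ ¬p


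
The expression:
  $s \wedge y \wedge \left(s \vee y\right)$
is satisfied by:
  {s: True, y: True}


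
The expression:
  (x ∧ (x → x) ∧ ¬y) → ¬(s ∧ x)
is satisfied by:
  {y: True, s: False, x: False}
  {s: False, x: False, y: False}
  {y: True, x: True, s: False}
  {x: True, s: False, y: False}
  {y: True, s: True, x: False}
  {s: True, y: False, x: False}
  {y: True, x: True, s: True}


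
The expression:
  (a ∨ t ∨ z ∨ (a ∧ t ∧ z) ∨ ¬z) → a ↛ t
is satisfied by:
  {a: True, t: False}


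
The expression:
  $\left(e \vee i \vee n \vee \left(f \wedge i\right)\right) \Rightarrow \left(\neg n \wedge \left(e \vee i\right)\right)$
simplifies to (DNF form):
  $\neg n$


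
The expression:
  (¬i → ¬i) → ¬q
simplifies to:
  ¬q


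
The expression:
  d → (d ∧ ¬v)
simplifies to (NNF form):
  ¬d ∨ ¬v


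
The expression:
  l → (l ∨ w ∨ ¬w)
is always true.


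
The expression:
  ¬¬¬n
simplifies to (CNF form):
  ¬n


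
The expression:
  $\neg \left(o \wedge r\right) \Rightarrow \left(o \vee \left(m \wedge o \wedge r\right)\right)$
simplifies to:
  $o$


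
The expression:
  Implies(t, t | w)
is always true.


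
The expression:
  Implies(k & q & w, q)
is always true.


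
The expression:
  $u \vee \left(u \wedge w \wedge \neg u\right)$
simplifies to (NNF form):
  $u$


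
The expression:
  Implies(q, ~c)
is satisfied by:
  {c: False, q: False}
  {q: True, c: False}
  {c: True, q: False}


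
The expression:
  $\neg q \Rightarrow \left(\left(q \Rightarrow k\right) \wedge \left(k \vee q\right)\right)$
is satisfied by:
  {k: True, q: True}
  {k: True, q: False}
  {q: True, k: False}


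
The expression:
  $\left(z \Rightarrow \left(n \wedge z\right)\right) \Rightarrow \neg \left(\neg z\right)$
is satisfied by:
  {z: True}


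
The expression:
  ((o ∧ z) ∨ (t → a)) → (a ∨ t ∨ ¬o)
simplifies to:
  a ∨ t ∨ ¬o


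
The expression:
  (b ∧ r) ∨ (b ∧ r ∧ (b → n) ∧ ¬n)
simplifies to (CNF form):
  b ∧ r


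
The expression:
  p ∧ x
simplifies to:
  p ∧ x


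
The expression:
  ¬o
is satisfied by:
  {o: False}


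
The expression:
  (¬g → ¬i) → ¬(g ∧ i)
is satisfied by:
  {g: False, i: False}
  {i: True, g: False}
  {g: True, i: False}


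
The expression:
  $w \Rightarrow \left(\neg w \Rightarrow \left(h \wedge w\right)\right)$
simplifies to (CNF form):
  $\text{True}$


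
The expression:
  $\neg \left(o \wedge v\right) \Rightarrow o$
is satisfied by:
  {o: True}


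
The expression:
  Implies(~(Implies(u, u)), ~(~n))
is always true.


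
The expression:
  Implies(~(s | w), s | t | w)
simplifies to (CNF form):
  s | t | w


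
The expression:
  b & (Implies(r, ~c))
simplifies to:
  b & (~c | ~r)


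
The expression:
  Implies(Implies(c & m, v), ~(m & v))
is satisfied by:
  {m: False, v: False}
  {v: True, m: False}
  {m: True, v: False}


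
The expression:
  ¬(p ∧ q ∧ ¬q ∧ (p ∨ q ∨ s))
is always true.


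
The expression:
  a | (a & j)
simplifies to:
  a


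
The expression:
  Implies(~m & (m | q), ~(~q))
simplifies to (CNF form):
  True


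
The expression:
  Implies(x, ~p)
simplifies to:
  ~p | ~x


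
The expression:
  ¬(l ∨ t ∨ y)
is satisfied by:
  {y: False, l: False, t: False}


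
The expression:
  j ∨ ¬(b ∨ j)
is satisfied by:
  {j: True, b: False}
  {b: False, j: False}
  {b: True, j: True}


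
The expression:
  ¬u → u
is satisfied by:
  {u: True}


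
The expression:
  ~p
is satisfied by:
  {p: False}


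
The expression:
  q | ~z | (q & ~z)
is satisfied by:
  {q: True, z: False}
  {z: False, q: False}
  {z: True, q: True}


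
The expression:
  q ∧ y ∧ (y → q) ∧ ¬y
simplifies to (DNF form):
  False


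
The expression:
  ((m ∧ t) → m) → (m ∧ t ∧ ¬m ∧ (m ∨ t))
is never true.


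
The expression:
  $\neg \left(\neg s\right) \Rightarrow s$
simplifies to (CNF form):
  $\text{True}$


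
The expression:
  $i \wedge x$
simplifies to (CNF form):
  $i \wedge x$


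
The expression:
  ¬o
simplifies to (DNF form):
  ¬o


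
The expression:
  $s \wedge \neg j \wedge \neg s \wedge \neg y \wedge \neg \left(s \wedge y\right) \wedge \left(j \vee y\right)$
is never true.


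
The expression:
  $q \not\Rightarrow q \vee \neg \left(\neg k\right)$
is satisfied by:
  {k: True}


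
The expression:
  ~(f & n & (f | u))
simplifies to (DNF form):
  ~f | ~n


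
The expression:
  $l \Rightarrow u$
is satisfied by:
  {u: True, l: False}
  {l: False, u: False}
  {l: True, u: True}


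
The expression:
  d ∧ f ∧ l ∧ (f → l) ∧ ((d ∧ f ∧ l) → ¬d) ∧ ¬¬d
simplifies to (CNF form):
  False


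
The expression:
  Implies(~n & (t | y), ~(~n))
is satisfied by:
  {n: True, y: False, t: False}
  {n: True, t: True, y: False}
  {n: True, y: True, t: False}
  {n: True, t: True, y: True}
  {t: False, y: False, n: False}


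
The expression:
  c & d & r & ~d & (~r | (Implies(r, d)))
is never true.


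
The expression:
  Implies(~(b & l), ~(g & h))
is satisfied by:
  {l: True, b: True, h: False, g: False}
  {l: True, b: False, h: False, g: False}
  {b: True, l: False, h: False, g: False}
  {l: False, b: False, h: False, g: False}
  {g: True, l: True, b: True, h: False}
  {g: True, l: True, b: False, h: False}
  {g: True, b: True, l: False, h: False}
  {g: True, b: False, l: False, h: False}
  {l: True, h: True, b: True, g: False}
  {l: True, h: True, b: False, g: False}
  {h: True, b: True, l: False, g: False}
  {h: True, l: False, b: False, g: False}
  {g: True, l: True, h: True, b: True}


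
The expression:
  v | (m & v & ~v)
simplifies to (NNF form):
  v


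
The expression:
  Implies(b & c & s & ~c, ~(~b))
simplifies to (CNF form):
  True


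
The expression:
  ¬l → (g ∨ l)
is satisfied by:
  {l: True, g: True}
  {l: True, g: False}
  {g: True, l: False}


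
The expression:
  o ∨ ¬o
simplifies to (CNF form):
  True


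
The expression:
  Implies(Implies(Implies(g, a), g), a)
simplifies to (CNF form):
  a | ~g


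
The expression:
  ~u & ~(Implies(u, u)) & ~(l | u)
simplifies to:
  False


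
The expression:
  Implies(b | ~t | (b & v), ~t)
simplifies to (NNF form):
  ~b | ~t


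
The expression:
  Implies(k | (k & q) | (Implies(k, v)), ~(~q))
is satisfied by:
  {q: True}


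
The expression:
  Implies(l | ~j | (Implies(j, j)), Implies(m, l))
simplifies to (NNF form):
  l | ~m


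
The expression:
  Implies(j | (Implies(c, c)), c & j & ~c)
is never true.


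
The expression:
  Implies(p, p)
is always true.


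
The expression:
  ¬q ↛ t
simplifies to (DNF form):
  t ∨ ¬q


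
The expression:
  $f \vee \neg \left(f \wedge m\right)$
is always true.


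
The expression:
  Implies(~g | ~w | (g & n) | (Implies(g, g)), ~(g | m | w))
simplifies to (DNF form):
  ~g & ~m & ~w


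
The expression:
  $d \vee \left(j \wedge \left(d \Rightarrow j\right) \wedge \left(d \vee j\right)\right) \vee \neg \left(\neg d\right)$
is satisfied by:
  {d: True, j: True}
  {d: True, j: False}
  {j: True, d: False}


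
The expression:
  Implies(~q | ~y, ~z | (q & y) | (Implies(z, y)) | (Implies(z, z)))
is always true.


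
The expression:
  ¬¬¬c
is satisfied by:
  {c: False}


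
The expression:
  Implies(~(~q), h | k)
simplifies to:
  h | k | ~q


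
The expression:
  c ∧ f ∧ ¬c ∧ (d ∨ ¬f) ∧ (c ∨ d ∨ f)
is never true.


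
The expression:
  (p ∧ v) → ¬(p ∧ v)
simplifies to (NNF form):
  ¬p ∨ ¬v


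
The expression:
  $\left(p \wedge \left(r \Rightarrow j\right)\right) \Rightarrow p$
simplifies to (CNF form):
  $\text{True}$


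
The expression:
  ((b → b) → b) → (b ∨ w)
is always true.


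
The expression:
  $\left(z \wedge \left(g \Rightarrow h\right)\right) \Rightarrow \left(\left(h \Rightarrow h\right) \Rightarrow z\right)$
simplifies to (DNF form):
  $\text{True}$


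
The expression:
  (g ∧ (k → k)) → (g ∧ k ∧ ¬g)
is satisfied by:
  {g: False}


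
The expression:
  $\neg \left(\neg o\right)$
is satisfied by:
  {o: True}


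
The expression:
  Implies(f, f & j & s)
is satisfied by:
  {j: True, s: True, f: False}
  {j: True, s: False, f: False}
  {s: True, j: False, f: False}
  {j: False, s: False, f: False}
  {f: True, j: True, s: True}


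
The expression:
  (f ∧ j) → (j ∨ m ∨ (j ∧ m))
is always true.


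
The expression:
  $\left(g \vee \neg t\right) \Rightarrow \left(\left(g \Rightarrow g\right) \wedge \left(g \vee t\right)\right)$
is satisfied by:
  {t: True, g: True}
  {t: True, g: False}
  {g: True, t: False}


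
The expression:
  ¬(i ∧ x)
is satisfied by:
  {x: False, i: False}
  {i: True, x: False}
  {x: True, i: False}


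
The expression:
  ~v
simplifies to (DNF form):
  ~v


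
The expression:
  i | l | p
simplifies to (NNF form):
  i | l | p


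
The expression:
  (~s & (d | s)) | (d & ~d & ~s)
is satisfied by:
  {d: True, s: False}


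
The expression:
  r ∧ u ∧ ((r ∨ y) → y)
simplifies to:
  r ∧ u ∧ y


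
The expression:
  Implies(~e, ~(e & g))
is always true.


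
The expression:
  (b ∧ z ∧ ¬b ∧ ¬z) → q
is always true.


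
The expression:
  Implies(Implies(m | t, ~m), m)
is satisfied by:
  {m: True}


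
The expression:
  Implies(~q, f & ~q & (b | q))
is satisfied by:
  {b: True, q: True, f: True}
  {b: True, q: True, f: False}
  {q: True, f: True, b: False}
  {q: True, f: False, b: False}
  {b: True, f: True, q: False}


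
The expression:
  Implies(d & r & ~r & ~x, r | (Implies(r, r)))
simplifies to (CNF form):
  True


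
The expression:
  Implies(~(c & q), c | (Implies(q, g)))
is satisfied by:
  {c: True, g: True, q: False}
  {c: True, g: False, q: False}
  {g: True, c: False, q: False}
  {c: False, g: False, q: False}
  {c: True, q: True, g: True}
  {c: True, q: True, g: False}
  {q: True, g: True, c: False}


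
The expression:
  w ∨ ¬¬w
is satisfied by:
  {w: True}


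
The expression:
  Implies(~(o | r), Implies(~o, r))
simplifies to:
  o | r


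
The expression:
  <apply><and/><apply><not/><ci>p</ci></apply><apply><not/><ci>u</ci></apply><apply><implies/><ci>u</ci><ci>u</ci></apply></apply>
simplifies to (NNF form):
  <apply><and/><apply><not/><ci>p</ci></apply><apply><not/><ci>u</ci></apply></apply>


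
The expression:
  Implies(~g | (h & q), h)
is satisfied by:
  {g: True, h: True}
  {g: True, h: False}
  {h: True, g: False}


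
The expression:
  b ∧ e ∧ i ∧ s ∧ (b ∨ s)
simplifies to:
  b ∧ e ∧ i ∧ s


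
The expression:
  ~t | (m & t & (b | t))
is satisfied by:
  {m: True, t: False}
  {t: False, m: False}
  {t: True, m: True}


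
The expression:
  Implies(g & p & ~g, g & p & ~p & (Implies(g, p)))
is always true.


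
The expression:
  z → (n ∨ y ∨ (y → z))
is always true.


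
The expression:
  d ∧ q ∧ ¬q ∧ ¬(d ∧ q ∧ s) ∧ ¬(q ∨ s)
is never true.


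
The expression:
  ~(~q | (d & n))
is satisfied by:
  {q: True, d: False, n: False}
  {q: True, n: True, d: False}
  {q: True, d: True, n: False}


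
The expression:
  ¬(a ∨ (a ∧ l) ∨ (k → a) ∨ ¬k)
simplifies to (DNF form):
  k ∧ ¬a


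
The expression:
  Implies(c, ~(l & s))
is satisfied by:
  {l: False, c: False, s: False}
  {s: True, l: False, c: False}
  {c: True, l: False, s: False}
  {s: True, c: True, l: False}
  {l: True, s: False, c: False}
  {s: True, l: True, c: False}
  {c: True, l: True, s: False}


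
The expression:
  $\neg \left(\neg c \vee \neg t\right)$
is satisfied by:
  {t: True, c: True}


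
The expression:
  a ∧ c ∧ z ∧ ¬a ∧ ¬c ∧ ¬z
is never true.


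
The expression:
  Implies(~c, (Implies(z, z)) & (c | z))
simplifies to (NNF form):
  c | z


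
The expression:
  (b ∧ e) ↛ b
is never true.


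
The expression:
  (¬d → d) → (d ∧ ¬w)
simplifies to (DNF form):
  ¬d ∨ ¬w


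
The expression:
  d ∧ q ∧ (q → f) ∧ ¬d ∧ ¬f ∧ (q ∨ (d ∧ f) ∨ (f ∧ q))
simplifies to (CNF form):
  False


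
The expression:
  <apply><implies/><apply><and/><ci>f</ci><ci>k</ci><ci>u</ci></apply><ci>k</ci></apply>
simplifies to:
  <true/>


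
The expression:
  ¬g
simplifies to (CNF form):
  ¬g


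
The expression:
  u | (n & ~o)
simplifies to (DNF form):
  u | (n & ~o)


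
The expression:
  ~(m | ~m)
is never true.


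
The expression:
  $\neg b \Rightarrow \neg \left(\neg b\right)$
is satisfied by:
  {b: True}


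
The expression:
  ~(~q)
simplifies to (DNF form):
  q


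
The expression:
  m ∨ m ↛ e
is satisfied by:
  {m: True}


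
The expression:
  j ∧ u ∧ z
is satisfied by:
  {z: True, j: True, u: True}


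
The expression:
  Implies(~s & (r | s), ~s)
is always true.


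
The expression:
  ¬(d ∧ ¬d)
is always true.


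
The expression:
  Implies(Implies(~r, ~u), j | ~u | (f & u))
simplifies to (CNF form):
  f | j | ~r | ~u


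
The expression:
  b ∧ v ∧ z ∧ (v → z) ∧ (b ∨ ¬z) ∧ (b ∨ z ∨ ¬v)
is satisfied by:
  {z: True, b: True, v: True}


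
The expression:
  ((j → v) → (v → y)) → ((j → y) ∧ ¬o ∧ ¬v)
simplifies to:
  (v ∨ ¬o) ∧ (¬v ∨ ¬y) ∧ (v ∨ y ∨ ¬j)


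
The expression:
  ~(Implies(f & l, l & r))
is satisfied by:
  {f: True, l: True, r: False}


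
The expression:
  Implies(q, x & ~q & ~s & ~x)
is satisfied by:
  {q: False}


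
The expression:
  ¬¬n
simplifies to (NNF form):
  n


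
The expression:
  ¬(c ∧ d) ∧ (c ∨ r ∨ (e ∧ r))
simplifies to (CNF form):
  (c ∨ r) ∧ (c ∨ ¬c) ∧ (r ∨ ¬d) ∧ (¬c ∨ ¬d)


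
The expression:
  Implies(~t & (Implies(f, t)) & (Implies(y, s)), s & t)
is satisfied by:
  {t: True, f: True, y: True, s: False}
  {t: True, f: True, y: False, s: False}
  {s: True, t: True, f: True, y: True}
  {s: True, t: True, f: True, y: False}
  {t: True, y: True, f: False, s: False}
  {t: True, y: False, f: False, s: False}
  {t: True, s: True, y: True, f: False}
  {t: True, s: True, y: False, f: False}
  {f: True, y: True, t: False, s: False}
  {f: True, t: False, y: False, s: False}
  {s: True, f: True, y: True, t: False}
  {s: True, f: True, t: False, y: False}
  {y: True, t: False, f: False, s: False}


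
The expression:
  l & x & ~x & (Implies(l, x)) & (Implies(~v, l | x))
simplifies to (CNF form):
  False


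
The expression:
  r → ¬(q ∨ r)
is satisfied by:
  {r: False}


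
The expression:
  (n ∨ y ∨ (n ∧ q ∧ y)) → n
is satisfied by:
  {n: True, y: False}
  {y: False, n: False}
  {y: True, n: True}


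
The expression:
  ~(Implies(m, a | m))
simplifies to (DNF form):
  False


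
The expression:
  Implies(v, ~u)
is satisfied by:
  {u: False, v: False}
  {v: True, u: False}
  {u: True, v: False}


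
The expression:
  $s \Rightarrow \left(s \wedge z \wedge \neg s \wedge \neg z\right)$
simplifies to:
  $\neg s$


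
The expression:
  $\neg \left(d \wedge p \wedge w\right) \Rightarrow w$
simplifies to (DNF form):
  $w$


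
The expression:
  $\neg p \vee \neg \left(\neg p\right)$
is always true.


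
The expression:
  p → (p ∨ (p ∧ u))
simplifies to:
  True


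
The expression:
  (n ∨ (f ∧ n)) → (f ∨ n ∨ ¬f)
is always true.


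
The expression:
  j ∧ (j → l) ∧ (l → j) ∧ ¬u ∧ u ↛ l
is never true.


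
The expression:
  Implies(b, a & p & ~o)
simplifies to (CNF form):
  (a | ~b) & (p | ~b) & (~b | ~o)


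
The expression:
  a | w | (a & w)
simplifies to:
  a | w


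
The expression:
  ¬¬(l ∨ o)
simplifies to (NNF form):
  l ∨ o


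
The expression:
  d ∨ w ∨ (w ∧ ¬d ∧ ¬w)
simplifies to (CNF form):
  d ∨ w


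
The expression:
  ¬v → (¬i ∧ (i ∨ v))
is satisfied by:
  {v: True}


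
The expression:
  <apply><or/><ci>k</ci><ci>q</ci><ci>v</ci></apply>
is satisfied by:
  {k: True, q: True, v: True}
  {k: True, q: True, v: False}
  {k: True, v: True, q: False}
  {k: True, v: False, q: False}
  {q: True, v: True, k: False}
  {q: True, v: False, k: False}
  {v: True, q: False, k: False}


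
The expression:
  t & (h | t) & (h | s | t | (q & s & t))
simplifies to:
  t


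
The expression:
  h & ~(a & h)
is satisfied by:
  {h: True, a: False}


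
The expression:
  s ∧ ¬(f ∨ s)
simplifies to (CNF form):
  False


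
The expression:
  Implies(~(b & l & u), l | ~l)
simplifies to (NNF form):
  True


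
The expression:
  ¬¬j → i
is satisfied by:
  {i: True, j: False}
  {j: False, i: False}
  {j: True, i: True}


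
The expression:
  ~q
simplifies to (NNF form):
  ~q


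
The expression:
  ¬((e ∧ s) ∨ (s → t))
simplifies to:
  s ∧ ¬e ∧ ¬t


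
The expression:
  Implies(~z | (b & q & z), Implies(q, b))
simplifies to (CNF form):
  b | z | ~q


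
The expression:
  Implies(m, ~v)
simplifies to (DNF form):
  ~m | ~v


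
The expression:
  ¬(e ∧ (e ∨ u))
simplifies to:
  ¬e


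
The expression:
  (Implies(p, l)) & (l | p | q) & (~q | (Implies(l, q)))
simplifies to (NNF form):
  l | (q & ~p)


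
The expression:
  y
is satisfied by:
  {y: True}


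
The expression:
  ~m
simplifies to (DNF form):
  ~m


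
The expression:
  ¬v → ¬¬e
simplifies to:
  e ∨ v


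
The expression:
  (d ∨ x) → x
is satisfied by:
  {x: True, d: False}
  {d: False, x: False}
  {d: True, x: True}


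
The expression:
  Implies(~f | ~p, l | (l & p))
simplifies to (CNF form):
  (f | l) & (l | p)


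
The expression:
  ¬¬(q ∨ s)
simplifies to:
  q ∨ s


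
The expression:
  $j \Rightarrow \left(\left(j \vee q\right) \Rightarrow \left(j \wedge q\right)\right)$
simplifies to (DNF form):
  $q \vee \neg j$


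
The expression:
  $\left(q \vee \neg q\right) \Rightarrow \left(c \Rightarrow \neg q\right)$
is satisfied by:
  {c: False, q: False}
  {q: True, c: False}
  {c: True, q: False}


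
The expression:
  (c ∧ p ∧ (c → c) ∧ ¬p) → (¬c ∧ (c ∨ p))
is always true.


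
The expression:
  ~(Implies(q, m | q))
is never true.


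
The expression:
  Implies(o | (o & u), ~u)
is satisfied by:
  {u: False, o: False}
  {o: True, u: False}
  {u: True, o: False}


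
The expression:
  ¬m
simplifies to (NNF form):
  ¬m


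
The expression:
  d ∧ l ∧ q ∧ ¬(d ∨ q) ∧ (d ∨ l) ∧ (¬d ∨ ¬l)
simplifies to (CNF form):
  False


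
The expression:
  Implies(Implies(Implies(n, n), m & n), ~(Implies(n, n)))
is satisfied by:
  {m: False, n: False}
  {n: True, m: False}
  {m: True, n: False}


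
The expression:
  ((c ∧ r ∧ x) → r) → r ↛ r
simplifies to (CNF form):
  False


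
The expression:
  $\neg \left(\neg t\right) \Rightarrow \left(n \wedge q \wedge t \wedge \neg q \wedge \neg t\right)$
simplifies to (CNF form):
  $\neg t$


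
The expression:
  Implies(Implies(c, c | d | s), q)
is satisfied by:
  {q: True}


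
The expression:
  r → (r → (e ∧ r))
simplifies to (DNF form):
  e ∨ ¬r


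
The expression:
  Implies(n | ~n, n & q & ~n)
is never true.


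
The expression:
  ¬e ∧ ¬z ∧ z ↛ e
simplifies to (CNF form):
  False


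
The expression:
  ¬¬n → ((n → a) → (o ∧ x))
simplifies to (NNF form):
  (o ∧ x) ∨ ¬a ∨ ¬n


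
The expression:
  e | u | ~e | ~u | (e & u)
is always true.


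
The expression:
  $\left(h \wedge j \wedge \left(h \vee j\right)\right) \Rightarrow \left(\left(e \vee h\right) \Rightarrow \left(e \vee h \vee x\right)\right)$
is always true.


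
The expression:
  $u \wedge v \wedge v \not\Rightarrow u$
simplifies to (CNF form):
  $\text{False}$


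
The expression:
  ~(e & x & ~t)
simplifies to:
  t | ~e | ~x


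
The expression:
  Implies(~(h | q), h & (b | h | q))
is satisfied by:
  {q: True, h: True}
  {q: True, h: False}
  {h: True, q: False}


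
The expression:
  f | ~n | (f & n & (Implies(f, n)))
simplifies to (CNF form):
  f | ~n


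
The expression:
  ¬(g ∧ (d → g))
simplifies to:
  ¬g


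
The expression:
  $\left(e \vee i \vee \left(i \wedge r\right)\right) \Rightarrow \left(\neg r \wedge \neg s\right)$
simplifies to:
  $\left(\neg e \vee \neg r\right) \wedge \left(\neg e \vee \neg s\right) \wedge \left(\neg i \vee \neg r\right) \wedge \left(\neg i \vee \neg s\right)$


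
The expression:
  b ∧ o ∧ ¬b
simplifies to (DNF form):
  False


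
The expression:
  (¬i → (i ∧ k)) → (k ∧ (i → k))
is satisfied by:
  {k: True, i: False}
  {i: False, k: False}
  {i: True, k: True}


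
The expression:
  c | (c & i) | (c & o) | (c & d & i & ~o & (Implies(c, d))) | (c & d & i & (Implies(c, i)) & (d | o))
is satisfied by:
  {c: True}


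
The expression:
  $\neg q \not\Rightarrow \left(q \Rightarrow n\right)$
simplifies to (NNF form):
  $\text{False}$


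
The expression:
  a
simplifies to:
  a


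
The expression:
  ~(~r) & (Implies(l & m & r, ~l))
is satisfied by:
  {r: True, l: False, m: False}
  {r: True, m: True, l: False}
  {r: True, l: True, m: False}


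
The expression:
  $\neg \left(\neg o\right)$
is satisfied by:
  {o: True}


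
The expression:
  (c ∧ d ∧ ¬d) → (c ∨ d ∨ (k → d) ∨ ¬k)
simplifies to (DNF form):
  True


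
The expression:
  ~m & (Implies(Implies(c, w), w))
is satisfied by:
  {c: True, w: True, m: False}
  {c: True, w: False, m: False}
  {w: True, c: False, m: False}


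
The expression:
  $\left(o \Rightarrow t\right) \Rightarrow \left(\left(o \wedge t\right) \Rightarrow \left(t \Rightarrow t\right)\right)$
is always true.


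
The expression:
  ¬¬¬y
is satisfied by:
  {y: False}


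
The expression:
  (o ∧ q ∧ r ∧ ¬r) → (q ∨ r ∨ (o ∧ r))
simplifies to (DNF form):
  True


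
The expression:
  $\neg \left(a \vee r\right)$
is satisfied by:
  {r: False, a: False}


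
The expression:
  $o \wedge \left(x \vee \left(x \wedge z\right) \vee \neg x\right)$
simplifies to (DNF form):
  $o$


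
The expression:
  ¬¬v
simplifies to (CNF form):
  v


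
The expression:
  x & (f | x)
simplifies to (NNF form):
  x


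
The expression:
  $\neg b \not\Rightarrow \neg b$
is never true.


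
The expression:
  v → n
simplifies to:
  n ∨ ¬v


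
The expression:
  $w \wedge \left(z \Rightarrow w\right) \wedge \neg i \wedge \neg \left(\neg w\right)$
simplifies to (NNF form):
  $w \wedge \neg i$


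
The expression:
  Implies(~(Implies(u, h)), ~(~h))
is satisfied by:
  {h: True, u: False}
  {u: False, h: False}
  {u: True, h: True}


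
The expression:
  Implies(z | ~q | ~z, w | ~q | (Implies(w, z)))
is always true.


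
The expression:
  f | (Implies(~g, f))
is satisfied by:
  {g: True, f: True}
  {g: True, f: False}
  {f: True, g: False}


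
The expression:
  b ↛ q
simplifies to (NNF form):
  b ∧ ¬q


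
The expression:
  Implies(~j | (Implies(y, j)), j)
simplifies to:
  j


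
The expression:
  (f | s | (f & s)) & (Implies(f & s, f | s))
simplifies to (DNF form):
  f | s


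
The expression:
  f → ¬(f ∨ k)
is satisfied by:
  {f: False}


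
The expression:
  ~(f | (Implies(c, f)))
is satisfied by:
  {c: True, f: False}


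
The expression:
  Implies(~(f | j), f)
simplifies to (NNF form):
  f | j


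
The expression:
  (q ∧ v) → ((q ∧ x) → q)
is always true.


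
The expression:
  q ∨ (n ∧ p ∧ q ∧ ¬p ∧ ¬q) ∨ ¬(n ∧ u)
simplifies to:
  q ∨ ¬n ∨ ¬u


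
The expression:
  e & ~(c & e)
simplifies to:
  e & ~c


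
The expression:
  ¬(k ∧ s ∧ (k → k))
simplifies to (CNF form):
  ¬k ∨ ¬s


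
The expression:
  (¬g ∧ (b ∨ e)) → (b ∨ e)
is always true.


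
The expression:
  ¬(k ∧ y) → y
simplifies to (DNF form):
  y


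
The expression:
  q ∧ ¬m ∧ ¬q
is never true.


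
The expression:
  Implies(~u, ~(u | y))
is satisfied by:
  {u: True, y: False}
  {y: False, u: False}
  {y: True, u: True}


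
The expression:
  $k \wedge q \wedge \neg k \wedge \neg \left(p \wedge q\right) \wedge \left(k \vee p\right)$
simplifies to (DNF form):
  $\text{False}$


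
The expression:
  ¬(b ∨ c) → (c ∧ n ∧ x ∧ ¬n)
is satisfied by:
  {b: True, c: True}
  {b: True, c: False}
  {c: True, b: False}


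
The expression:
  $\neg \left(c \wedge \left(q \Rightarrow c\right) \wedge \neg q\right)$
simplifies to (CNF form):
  $q \vee \neg c$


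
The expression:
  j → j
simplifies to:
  True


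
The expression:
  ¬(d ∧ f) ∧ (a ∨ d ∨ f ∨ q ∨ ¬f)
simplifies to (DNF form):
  ¬d ∨ ¬f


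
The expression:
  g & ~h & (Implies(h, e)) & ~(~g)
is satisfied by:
  {g: True, h: False}


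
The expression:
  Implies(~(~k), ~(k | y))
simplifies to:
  ~k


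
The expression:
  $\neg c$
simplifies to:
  $\neg c$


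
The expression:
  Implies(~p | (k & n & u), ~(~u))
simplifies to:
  p | u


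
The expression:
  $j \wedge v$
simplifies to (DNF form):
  $j \wedge v$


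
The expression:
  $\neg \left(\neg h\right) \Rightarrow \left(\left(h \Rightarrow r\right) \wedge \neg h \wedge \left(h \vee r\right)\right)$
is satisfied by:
  {h: False}


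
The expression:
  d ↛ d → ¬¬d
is always true.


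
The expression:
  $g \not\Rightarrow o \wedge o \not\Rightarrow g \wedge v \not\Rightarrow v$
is never true.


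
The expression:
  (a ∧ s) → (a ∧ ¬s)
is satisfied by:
  {s: False, a: False}
  {a: True, s: False}
  {s: True, a: False}


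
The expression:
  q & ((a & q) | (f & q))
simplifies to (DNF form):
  (a & q) | (f & q)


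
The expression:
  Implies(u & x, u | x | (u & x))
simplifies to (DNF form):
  True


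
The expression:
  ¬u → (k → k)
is always true.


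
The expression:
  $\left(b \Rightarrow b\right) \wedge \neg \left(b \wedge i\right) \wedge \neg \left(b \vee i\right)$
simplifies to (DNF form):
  $\neg b \wedge \neg i$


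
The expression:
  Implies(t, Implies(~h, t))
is always true.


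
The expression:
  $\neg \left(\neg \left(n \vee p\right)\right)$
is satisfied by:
  {n: True, p: True}
  {n: True, p: False}
  {p: True, n: False}


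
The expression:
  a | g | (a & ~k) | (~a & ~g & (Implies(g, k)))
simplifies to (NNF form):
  True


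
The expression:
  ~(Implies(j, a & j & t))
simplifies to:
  j & (~a | ~t)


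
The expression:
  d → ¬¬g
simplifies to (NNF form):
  g ∨ ¬d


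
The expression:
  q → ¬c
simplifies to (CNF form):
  ¬c ∨ ¬q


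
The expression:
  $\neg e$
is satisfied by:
  {e: False}


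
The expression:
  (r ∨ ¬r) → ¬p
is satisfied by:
  {p: False}


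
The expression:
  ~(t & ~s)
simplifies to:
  s | ~t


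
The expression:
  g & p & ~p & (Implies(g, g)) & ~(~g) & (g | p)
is never true.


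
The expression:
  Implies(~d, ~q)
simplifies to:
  d | ~q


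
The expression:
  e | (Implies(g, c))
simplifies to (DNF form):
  c | e | ~g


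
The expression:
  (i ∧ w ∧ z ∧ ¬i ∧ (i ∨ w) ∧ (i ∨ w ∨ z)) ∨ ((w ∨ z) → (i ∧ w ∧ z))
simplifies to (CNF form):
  (i ∨ ¬z) ∧ (w ∨ ¬z) ∧ (z ∨ ¬w)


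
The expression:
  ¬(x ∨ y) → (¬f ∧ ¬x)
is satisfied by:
  {y: True, x: True, f: False}
  {y: True, x: False, f: False}
  {x: True, y: False, f: False}
  {y: False, x: False, f: False}
  {f: True, y: True, x: True}
  {f: True, y: True, x: False}
  {f: True, x: True, y: False}


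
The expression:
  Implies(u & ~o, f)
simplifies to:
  f | o | ~u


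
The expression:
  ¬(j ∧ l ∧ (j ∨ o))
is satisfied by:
  {l: False, j: False}
  {j: True, l: False}
  {l: True, j: False}


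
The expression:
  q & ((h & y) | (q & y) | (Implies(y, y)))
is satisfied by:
  {q: True}


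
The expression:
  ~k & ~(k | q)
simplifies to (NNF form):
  ~k & ~q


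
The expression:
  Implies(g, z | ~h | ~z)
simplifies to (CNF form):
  True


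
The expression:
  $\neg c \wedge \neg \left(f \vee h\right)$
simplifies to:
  $\neg c \wedge \neg f \wedge \neg h$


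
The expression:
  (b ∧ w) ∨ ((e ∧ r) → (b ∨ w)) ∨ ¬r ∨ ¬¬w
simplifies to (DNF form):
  b ∨ w ∨ ¬e ∨ ¬r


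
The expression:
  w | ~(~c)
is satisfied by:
  {c: True, w: True}
  {c: True, w: False}
  {w: True, c: False}


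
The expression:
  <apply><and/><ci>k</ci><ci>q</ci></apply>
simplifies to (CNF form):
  <apply><and/><ci>k</ci><ci>q</ci></apply>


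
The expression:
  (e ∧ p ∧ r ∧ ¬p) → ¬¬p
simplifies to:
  True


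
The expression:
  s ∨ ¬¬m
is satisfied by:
  {m: True, s: True}
  {m: True, s: False}
  {s: True, m: False}


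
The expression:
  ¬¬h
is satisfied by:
  {h: True}


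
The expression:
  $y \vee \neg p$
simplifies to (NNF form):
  $y \vee \neg p$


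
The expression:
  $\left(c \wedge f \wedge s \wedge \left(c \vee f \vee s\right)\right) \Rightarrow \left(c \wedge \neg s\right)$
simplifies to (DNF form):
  $\neg c \vee \neg f \vee \neg s$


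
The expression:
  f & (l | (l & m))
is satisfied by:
  {f: True, l: True}


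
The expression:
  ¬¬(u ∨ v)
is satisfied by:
  {v: True, u: True}
  {v: True, u: False}
  {u: True, v: False}


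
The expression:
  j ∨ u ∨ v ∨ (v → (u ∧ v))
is always true.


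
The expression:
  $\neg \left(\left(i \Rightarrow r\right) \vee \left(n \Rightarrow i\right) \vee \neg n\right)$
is never true.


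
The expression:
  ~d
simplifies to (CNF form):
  ~d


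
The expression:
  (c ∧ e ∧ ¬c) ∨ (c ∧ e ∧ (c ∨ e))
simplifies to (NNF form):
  c ∧ e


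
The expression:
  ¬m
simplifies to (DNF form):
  ¬m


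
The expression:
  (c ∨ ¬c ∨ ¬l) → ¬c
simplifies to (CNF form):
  ¬c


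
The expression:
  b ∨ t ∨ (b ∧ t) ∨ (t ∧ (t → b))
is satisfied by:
  {b: True, t: True}
  {b: True, t: False}
  {t: True, b: False}


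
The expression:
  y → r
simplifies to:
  r ∨ ¬y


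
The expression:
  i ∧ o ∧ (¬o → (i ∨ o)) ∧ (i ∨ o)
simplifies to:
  i ∧ o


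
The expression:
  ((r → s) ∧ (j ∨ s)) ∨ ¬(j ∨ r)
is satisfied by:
  {s: True, r: False}
  {r: False, s: False}
  {r: True, s: True}


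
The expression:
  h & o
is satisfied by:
  {h: True, o: True}


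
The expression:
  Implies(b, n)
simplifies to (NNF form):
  n | ~b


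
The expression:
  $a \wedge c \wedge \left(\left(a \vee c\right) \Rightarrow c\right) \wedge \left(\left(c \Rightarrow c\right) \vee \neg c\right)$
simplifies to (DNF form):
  $a \wedge c$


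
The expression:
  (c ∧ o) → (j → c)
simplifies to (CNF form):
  True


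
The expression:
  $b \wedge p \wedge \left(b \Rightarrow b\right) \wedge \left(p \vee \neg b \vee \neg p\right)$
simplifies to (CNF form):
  $b \wedge p$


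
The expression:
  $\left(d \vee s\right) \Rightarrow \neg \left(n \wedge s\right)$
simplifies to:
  $\neg n \vee \neg s$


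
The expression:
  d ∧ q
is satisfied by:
  {d: True, q: True}


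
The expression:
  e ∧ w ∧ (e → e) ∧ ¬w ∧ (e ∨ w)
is never true.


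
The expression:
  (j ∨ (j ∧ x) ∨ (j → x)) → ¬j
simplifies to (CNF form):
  ¬j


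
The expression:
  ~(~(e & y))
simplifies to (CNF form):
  e & y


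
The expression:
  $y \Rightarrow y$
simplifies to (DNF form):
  $\text{True}$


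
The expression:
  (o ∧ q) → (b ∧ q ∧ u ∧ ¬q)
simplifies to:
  ¬o ∨ ¬q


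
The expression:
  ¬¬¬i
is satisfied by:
  {i: False}


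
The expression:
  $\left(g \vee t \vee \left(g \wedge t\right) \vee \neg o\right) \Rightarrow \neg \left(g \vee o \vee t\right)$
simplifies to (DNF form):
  $\neg g \wedge \neg t$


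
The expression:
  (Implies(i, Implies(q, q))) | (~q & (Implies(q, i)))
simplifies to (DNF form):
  True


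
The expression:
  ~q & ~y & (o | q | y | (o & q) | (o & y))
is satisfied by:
  {o: True, q: False, y: False}


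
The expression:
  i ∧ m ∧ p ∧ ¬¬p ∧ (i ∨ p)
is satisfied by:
  {m: True, p: True, i: True}


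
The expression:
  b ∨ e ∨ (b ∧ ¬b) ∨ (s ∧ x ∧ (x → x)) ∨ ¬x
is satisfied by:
  {b: True, e: True, s: True, x: False}
  {b: True, e: True, s: False, x: False}
  {b: True, s: True, e: False, x: False}
  {b: True, s: False, e: False, x: False}
  {e: True, s: True, b: False, x: False}
  {e: True, b: False, s: False, x: False}
  {e: False, s: True, b: False, x: False}
  {e: False, b: False, s: False, x: False}
  {b: True, x: True, e: True, s: True}
  {b: True, x: True, e: True, s: False}
  {b: True, x: True, s: True, e: False}
  {b: True, x: True, s: False, e: False}
  {x: True, e: True, s: True, b: False}
  {x: True, e: True, s: False, b: False}
  {x: True, s: True, e: False, b: False}


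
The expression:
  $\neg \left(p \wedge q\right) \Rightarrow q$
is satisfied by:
  {q: True}


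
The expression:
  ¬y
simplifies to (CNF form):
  ¬y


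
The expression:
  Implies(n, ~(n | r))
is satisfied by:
  {n: False}


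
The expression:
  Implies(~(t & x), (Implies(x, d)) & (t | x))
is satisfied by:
  {d: True, t: True, x: True}
  {d: True, t: True, x: False}
  {t: True, x: True, d: False}
  {t: True, x: False, d: False}
  {d: True, x: True, t: False}


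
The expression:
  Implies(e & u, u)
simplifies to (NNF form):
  True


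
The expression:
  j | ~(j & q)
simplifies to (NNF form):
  True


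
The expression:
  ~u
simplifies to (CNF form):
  ~u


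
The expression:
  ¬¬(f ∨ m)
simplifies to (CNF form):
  f ∨ m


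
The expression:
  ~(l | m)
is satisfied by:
  {l: False, m: False}


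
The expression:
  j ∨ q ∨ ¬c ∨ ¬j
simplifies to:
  True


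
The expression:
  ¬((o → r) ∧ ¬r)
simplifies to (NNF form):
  o ∨ r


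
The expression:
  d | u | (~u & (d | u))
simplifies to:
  d | u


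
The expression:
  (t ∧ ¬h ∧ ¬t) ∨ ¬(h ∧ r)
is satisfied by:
  {h: False, r: False}
  {r: True, h: False}
  {h: True, r: False}


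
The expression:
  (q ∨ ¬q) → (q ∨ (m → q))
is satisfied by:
  {q: True, m: False}
  {m: False, q: False}
  {m: True, q: True}


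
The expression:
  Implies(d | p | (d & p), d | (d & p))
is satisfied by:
  {d: True, p: False}
  {p: False, d: False}
  {p: True, d: True}


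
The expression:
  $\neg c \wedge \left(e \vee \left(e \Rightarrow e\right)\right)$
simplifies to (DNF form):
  $\neg c$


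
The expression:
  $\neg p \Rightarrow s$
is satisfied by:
  {p: True, s: True}
  {p: True, s: False}
  {s: True, p: False}
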